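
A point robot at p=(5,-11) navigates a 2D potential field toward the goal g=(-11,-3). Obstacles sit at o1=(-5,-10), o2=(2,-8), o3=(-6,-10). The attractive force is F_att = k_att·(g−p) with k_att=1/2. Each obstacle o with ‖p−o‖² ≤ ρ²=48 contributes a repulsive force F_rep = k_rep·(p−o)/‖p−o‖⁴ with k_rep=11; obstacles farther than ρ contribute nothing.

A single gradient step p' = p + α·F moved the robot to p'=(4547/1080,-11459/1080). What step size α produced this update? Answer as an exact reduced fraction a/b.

F_att = 1/2·(g−p) = 1/2·(-16,8) = (-8.0000,4.0000)
o1: d²=101 > ρ²=48 → inactive
o2: d²=18 ≤ ρ²=48; F_rep = 11·(3,-3)/18² = (0.1019,-0.1019)
o3: d²=122 > ρ²=48 → inactive
F = F_att + ΣF_rep = (-7.8981,3.8981)
Δp = p'−p = (-0.7898,0.3898); α = Δx/Fx = (-853/1080) / (-853/108) = 1/10
check: Δy/Fy = (421/1080) / (421/108) = 1/10 ✓

α = 1/10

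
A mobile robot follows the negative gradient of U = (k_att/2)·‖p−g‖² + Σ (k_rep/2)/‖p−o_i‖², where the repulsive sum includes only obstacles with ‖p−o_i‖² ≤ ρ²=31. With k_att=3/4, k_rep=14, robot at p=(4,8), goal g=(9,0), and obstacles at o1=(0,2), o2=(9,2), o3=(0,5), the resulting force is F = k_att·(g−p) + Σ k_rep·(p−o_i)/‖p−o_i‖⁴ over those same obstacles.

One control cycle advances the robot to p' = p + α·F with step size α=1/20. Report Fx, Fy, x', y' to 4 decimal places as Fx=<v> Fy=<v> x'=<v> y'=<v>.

Fx=3.8396 Fy=-5.9328 x'=4.1920 y'=7.7034

F_att = 3/4·(g−p) = 3/4·(5,-8) = (3.7500,-6.0000)
o1: d²=52 > ρ²=31 → inactive
o2: d²=61 > ρ²=31 → inactive
o3: d²=25 ≤ ρ²=31; F_rep = 14·(4,3)/25² = (0.0896,0.0672)
F = F_att + ΣF_rep = (3.8396,-5.9328)
p' = p + 1/20·F = (4.1920,7.7034)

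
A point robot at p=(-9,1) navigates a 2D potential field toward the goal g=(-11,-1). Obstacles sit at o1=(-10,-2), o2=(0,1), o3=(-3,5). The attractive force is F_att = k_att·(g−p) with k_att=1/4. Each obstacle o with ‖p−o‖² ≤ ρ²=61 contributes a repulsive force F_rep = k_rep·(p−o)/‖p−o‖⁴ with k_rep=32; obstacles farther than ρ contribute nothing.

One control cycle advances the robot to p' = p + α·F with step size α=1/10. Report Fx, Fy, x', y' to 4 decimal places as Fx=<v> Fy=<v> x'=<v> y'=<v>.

Fx=-0.2510 Fy=0.4127 x'=-9.0251 y'=1.0413

F_att = 1/4·(g−p) = 1/4·(-2,-2) = (-0.5000,-0.5000)
o1: d²=10 ≤ ρ²=61; F_rep = 32·(1,3)/10² = (0.3200,0.9600)
o2: d²=81 > ρ²=61 → inactive
o3: d²=52 ≤ ρ²=61; F_rep = 32·(-6,-4)/52² = (-0.0710,-0.0473)
F = F_att + ΣF_rep = (-0.2510,0.4127)
p' = p + 1/10·F = (-9.0251,1.0413)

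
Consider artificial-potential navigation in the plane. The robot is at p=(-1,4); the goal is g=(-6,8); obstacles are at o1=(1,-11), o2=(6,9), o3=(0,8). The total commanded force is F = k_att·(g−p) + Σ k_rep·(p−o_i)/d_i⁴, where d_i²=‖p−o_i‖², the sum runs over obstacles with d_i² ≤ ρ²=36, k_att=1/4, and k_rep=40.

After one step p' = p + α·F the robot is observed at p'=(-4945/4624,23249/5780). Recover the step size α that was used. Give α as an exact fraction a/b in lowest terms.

α = 1/20

F_att = 1/4·(g−p) = 1/4·(-5,4) = (-1.2500,1.0000)
o1: d²=229 > ρ²=36 → inactive
o2: d²=74 > ρ²=36 → inactive
o3: d²=17 ≤ ρ²=36; F_rep = 40·(-1,-4)/17² = (-0.1384,-0.5536)
F = F_att + ΣF_rep = (-1.3884,0.4464)
Δp = p'−p = (-0.0694,0.0223); α = Δx/Fx = (-321/4624) / (-1605/1156) = 1/20
check: Δy/Fy = (129/5780) / (129/289) = 1/20 ✓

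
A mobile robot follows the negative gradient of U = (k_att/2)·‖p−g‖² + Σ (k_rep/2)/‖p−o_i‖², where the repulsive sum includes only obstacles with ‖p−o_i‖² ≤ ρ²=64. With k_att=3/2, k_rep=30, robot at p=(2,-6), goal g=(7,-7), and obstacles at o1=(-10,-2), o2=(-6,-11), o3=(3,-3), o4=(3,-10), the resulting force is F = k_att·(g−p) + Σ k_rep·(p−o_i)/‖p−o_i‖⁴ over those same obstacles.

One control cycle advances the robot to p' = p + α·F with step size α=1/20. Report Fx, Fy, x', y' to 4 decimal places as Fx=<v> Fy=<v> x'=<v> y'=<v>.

Fx=7.0962 Fy=-1.9848 x'=2.3548 y'=-6.0992

F_att = 3/2·(g−p) = 3/2·(5,-1) = (7.5000,-1.5000)
o1: d²=160 > ρ²=64 → inactive
o2: d²=89 > ρ²=64 → inactive
o3: d²=10 ≤ ρ²=64; F_rep = 30·(-1,-3)/10² = (-0.3000,-0.9000)
o4: d²=17 ≤ ρ²=64; F_rep = 30·(-1,4)/17² = (-0.1038,0.4152)
F = F_att + ΣF_rep = (7.0962,-1.9848)
p' = p + 1/20·F = (2.3548,-6.0992)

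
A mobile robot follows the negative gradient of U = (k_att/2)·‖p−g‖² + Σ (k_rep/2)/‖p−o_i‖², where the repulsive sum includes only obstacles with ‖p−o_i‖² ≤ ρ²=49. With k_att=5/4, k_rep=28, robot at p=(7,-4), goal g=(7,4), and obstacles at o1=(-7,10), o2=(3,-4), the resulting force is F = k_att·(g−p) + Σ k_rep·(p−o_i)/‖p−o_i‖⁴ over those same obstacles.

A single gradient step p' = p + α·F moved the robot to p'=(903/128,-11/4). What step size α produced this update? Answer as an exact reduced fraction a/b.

α = 1/8

F_att = 5/4·(g−p) = 5/4·(0,8) = (0.0000,10.0000)
o1: d²=392 > ρ²=49 → inactive
o2: d²=16 ≤ ρ²=49; F_rep = 28·(4,0)/16² = (0.4375,0.0000)
F = F_att + ΣF_rep = (0.4375,10.0000)
Δp = p'−p = (0.0547,1.2500); α = Δx/Fx = (7/128) / (7/16) = 1/8
check: Δy/Fy = (5/4) / (10) = 1/8 ✓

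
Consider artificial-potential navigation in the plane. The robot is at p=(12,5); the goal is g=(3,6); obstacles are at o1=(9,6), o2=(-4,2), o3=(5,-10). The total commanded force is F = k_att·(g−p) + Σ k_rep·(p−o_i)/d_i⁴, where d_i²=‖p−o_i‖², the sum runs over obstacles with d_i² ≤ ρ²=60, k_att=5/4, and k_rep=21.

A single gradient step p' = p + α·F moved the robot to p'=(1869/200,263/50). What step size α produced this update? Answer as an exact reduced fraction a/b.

α = 1/4

F_att = 5/4·(g−p) = 5/4·(-9,1) = (-11.2500,1.2500)
o1: d²=10 ≤ ρ²=60; F_rep = 21·(3,-1)/10² = (0.6300,-0.2100)
o2: d²=265 > ρ²=60 → inactive
o3: d²=274 > ρ²=60 → inactive
F = F_att + ΣF_rep = (-10.6200,1.0400)
Δp = p'−p = (-2.6550,0.2600); α = Δx/Fx = (-531/200) / (-531/50) = 1/4
check: Δy/Fy = (13/50) / (26/25) = 1/4 ✓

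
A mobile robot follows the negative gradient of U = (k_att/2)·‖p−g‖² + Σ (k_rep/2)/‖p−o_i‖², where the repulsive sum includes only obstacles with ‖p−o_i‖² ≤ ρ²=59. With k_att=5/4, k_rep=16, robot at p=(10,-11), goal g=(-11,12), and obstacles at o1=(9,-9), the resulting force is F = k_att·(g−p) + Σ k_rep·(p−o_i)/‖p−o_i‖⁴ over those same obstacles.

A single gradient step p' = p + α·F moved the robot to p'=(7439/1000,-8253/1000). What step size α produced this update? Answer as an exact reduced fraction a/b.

F_att = 5/4·(g−p) = 5/4·(-21,23) = (-26.2500,28.7500)
o1: d²=5 ≤ ρ²=59; F_rep = 16·(1,-2)/5² = (0.6400,-1.2800)
F = F_att + ΣF_rep = (-25.6100,27.4700)
Δp = p'−p = (-2.5610,2.7470); α = Δx/Fx = (-2561/1000) / (-2561/100) = 1/10
check: Δy/Fy = (2747/1000) / (2747/100) = 1/10 ✓

α = 1/10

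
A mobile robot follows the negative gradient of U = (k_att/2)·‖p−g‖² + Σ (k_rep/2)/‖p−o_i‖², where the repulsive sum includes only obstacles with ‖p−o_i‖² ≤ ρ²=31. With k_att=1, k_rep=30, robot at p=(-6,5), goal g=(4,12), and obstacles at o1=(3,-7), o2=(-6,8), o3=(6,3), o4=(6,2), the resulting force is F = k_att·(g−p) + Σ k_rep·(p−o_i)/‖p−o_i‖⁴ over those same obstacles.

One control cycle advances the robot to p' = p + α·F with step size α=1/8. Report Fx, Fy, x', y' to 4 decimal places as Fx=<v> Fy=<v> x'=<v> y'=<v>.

F_att = 1·(g−p) = 1·(10,7) = (10.0000,7.0000)
o1: d²=225 > ρ²=31 → inactive
o2: d²=9 ≤ ρ²=31; F_rep = 30·(0,-3)/9² = (0.0000,-1.1111)
o3: d²=148 > ρ²=31 → inactive
o4: d²=153 > ρ²=31 → inactive
F = F_att + ΣF_rep = (10.0000,5.8889)
p' = p + 1/8·F = (-4.7500,5.7361)

Fx=10.0000 Fy=5.8889 x'=-4.7500 y'=5.7361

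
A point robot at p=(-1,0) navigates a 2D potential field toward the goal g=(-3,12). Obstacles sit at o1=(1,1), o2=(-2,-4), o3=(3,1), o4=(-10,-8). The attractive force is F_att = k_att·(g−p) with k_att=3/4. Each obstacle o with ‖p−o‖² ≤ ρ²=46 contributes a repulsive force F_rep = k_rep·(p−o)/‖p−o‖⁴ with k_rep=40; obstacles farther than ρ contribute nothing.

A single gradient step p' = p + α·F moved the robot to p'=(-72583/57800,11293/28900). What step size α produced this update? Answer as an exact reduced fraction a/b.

α = 1/20

F_att = 3/4·(g−p) = 3/4·(-2,12) = (-1.5000,9.0000)
o1: d²=5 ≤ ρ²=46; F_rep = 40·(-2,-1)/5² = (-3.2000,-1.6000)
o2: d²=17 ≤ ρ²=46; F_rep = 40·(1,4)/17² = (0.1384,0.5536)
o3: d²=17 ≤ ρ²=46; F_rep = 40·(-4,-1)/17² = (-0.5536,-0.1384)
o4: d²=145 > ρ²=46 → inactive
F = F_att + ΣF_rep = (-5.1152,7.8152)
Δp = p'−p = (-0.2558,0.3908); α = Δx/Fx = (-14783/57800) / (-14783/2890) = 1/20
check: Δy/Fy = (11293/28900) / (11293/1445) = 1/20 ✓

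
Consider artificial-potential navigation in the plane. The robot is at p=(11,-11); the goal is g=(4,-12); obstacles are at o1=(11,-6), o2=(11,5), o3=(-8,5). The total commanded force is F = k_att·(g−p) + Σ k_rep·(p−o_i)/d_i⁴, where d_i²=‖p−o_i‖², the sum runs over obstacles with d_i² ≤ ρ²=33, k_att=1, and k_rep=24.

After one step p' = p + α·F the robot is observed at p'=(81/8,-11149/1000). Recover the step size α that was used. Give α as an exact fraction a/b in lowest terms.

α = 1/8

F_att = 1·(g−p) = 1·(-7,-1) = (-7.0000,-1.0000)
o1: d²=25 ≤ ρ²=33; F_rep = 24·(0,-5)/25² = (0.0000,-0.1920)
o2: d²=256 > ρ²=33 → inactive
o3: d²=617 > ρ²=33 → inactive
F = F_att + ΣF_rep = (-7.0000,-1.1920)
Δp = p'−p = (-0.8750,-0.1490); α = Δx/Fx = (-7/8) / (-7) = 1/8
check: Δy/Fy = (-149/1000) / (-149/125) = 1/8 ✓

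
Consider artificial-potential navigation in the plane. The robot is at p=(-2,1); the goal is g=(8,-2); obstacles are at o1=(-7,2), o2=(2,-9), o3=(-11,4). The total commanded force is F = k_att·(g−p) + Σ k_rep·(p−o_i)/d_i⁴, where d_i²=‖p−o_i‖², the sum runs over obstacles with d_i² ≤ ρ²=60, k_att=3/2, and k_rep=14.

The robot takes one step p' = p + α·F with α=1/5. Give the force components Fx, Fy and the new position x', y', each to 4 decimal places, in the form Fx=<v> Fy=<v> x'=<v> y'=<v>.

F_att = 3/2·(g−p) = 3/2·(10,-3) = (15.0000,-4.5000)
o1: d²=26 ≤ ρ²=60; F_rep = 14·(5,-1)/26² = (0.1036,-0.0207)
o2: d²=116 > ρ²=60 → inactive
o3: d²=90 > ρ²=60 → inactive
F = F_att + ΣF_rep = (15.1036,-4.5207)
p' = p + 1/5·F = (1.0207,0.0959)

Fx=15.1036 Fy=-4.5207 x'=1.0207 y'=0.0959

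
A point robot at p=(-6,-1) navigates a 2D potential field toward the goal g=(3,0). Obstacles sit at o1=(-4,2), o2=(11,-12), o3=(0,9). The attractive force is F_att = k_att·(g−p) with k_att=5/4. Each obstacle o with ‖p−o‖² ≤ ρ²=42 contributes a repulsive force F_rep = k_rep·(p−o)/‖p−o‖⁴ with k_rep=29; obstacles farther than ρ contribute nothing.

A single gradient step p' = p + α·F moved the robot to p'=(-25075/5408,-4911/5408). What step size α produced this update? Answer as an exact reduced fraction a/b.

α = 1/8

F_att = 5/4·(g−p) = 5/4·(9,1) = (11.2500,1.2500)
o1: d²=13 ≤ ρ²=42; F_rep = 29·(-2,-3)/13² = (-0.3432,-0.5148)
o2: d²=410 > ρ²=42 → inactive
o3: d²=136 > ρ²=42 → inactive
F = F_att + ΣF_rep = (10.9068,0.7352)
Δp = p'−p = (1.3634,0.0919); α = Δx/Fx = (7373/5408) / (7373/676) = 1/8
check: Δy/Fy = (497/5408) / (497/676) = 1/8 ✓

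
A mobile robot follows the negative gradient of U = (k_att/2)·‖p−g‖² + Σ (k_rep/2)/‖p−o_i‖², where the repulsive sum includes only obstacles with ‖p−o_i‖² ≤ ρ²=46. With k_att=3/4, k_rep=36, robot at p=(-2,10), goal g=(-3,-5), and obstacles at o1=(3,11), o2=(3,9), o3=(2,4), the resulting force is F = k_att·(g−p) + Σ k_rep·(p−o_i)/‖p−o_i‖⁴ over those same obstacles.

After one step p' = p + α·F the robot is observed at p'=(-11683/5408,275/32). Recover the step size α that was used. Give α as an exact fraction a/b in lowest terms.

F_att = 3/4·(g−p) = 3/4·(-1,-15) = (-0.7500,-11.2500)
o1: d²=26 ≤ ρ²=46; F_rep = 36·(-5,-1)/26² = (-0.2663,-0.0533)
o2: d²=26 ≤ ρ²=46; F_rep = 36·(-5,1)/26² = (-0.2663,0.0533)
o3: d²=52 > ρ²=46 → inactive
F = F_att + ΣF_rep = (-1.2825,-11.2500)
Δp = p'−p = (-0.1603,-1.4062); α = Δx/Fx = (-867/5408) / (-867/676) = 1/8
check: Δy/Fy = (-45/32) / (-45/4) = 1/8 ✓

α = 1/8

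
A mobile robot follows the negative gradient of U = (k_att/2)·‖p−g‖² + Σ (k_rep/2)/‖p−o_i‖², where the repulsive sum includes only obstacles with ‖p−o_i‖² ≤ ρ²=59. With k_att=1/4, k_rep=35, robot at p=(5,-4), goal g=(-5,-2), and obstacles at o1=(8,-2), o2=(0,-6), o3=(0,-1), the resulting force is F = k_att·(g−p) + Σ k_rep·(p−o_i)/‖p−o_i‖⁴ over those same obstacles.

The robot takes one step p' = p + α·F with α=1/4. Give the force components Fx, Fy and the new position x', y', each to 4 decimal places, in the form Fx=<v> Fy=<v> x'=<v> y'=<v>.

Fx=-2.7618 Fy=0.0782 x'=4.3095 y'=-3.9804

F_att = 1/4·(g−p) = 1/4·(-10,2) = (-2.5000,0.5000)
o1: d²=13 ≤ ρ²=59; F_rep = 35·(-3,-2)/13² = (-0.6213,-0.4142)
o2: d²=29 ≤ ρ²=59; F_rep = 35·(5,2)/29² = (0.2081,0.0832)
o3: d²=34 ≤ ρ²=59; F_rep = 35·(5,-3)/34² = (0.1514,-0.0908)
F = F_att + ΣF_rep = (-2.7618,0.0782)
p' = p + 1/4·F = (4.3095,-3.9804)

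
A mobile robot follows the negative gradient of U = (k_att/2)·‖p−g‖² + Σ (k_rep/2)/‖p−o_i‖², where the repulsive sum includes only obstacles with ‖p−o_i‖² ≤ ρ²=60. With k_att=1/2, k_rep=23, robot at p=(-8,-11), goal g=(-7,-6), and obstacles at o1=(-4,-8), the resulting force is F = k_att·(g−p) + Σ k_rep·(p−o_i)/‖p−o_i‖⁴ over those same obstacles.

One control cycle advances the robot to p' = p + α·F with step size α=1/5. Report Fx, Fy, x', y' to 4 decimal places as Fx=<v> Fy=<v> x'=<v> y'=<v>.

Fx=0.3528 Fy=2.3896 x'=-7.9294 y'=-10.5221

F_att = 1/2·(g−p) = 1/2·(1,5) = (0.5000,2.5000)
o1: d²=25 ≤ ρ²=60; F_rep = 23·(-4,-3)/25² = (-0.1472,-0.1104)
F = F_att + ΣF_rep = (0.3528,2.3896)
p' = p + 1/5·F = (-7.9294,-10.5221)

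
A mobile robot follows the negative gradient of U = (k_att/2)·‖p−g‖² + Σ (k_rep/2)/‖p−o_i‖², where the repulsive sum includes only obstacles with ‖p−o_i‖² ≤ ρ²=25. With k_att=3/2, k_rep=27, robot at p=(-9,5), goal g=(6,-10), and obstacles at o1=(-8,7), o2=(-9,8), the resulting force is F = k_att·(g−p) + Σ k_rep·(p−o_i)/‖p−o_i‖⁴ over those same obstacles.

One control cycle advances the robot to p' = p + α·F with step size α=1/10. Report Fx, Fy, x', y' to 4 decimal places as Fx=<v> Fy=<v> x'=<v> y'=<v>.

Fx=21.4200 Fy=-25.6600 x'=-6.8580 y'=2.4340

F_att = 3/2·(g−p) = 3/2·(15,-15) = (22.5000,-22.5000)
o1: d²=5 ≤ ρ²=25; F_rep = 27·(-1,-2)/5² = (-1.0800,-2.1600)
o2: d²=9 ≤ ρ²=25; F_rep = 27·(0,-3)/9² = (0.0000,-1.0000)
F = F_att + ΣF_rep = (21.4200,-25.6600)
p' = p + 1/10·F = (-6.8580,2.4340)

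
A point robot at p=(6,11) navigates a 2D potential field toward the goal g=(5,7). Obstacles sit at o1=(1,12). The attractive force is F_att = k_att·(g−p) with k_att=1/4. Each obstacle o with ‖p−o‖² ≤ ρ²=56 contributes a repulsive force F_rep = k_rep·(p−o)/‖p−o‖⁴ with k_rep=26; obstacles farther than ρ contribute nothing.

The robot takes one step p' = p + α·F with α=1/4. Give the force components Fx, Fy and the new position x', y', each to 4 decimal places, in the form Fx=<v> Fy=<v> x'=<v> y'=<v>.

F_att = 1/4·(g−p) = 1/4·(-1,-4) = (-0.2500,-1.0000)
o1: d²=26 ≤ ρ²=56; F_rep = 26·(5,-1)/26² = (0.1923,-0.0385)
F = F_att + ΣF_rep = (-0.0577,-1.0385)
p' = p + 1/4·F = (5.9856,10.7404)

Fx=-0.0577 Fy=-1.0385 x'=5.9856 y'=10.7404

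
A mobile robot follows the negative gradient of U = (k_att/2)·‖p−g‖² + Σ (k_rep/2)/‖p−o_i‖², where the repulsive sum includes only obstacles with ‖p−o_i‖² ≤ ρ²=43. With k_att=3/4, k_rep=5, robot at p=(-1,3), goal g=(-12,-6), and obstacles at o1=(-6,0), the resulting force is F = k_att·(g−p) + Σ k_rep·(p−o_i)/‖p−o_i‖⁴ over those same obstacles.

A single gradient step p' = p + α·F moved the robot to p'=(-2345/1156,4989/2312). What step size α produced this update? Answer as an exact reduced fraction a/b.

α = 1/8

F_att = 3/4·(g−p) = 3/4·(-11,-9) = (-8.2500,-6.7500)
o1: d²=34 ≤ ρ²=43; F_rep = 5·(5,3)/34² = (0.0216,0.0130)
F = F_att + ΣF_rep = (-8.2284,-6.7370)
Δp = p'−p = (-1.0285,-0.8421); α = Δx/Fx = (-1189/1156) / (-2378/289) = 1/8
check: Δy/Fy = (-1947/2312) / (-1947/289) = 1/8 ✓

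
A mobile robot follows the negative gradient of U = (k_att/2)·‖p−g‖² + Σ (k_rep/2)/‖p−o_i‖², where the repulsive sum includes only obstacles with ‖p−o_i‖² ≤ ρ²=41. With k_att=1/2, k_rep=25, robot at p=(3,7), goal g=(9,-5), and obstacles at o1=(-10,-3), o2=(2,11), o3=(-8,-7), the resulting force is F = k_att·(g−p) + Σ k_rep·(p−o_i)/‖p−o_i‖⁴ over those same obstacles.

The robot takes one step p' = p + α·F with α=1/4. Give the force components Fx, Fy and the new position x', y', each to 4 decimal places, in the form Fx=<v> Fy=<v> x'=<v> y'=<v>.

Fx=3.0865 Fy=-6.3460 x'=3.7716 y'=5.4135

F_att = 1/2·(g−p) = 1/2·(6,-12) = (3.0000,-6.0000)
o1: d²=269 > ρ²=41 → inactive
o2: d²=17 ≤ ρ²=41; F_rep = 25·(1,-4)/17² = (0.0865,-0.3460)
o3: d²=317 > ρ²=41 → inactive
F = F_att + ΣF_rep = (3.0865,-6.3460)
p' = p + 1/4·F = (3.7716,5.4135)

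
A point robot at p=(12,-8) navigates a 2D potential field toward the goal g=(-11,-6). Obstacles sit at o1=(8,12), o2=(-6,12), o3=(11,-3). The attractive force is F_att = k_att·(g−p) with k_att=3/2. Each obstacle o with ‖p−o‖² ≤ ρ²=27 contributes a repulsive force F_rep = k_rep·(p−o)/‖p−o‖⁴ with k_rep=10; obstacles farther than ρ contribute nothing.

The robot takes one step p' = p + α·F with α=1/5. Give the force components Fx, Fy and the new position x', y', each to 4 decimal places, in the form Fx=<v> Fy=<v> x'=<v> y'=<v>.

Fx=-34.4852 Fy=2.9260 x'=5.1030 y'=-7.4148

F_att = 3/2·(g−p) = 3/2·(-23,2) = (-34.5000,3.0000)
o1: d²=416 > ρ²=27 → inactive
o2: d²=724 > ρ²=27 → inactive
o3: d²=26 ≤ ρ²=27; F_rep = 10·(1,-5)/26² = (0.0148,-0.0740)
F = F_att + ΣF_rep = (-34.4852,2.9260)
p' = p + 1/5·F = (5.1030,-7.4148)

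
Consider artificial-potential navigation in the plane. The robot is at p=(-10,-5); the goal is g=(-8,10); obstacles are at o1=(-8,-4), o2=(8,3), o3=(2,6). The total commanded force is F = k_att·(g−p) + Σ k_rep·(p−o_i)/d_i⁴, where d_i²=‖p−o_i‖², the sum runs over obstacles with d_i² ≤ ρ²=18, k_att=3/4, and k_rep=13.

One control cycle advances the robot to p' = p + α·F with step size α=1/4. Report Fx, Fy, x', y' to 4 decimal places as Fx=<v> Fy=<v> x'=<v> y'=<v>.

F_att = 3/4·(g−p) = 3/4·(2,15) = (1.5000,11.2500)
o1: d²=5 ≤ ρ²=18; F_rep = 13·(-2,-1)/5² = (-1.0400,-0.5200)
o2: d²=388 > ρ²=18 → inactive
o3: d²=265 > ρ²=18 → inactive
F = F_att + ΣF_rep = (0.4600,10.7300)
p' = p + 1/4·F = (-9.8850,-2.3175)

Fx=0.4600 Fy=10.7300 x'=-9.8850 y'=-2.3175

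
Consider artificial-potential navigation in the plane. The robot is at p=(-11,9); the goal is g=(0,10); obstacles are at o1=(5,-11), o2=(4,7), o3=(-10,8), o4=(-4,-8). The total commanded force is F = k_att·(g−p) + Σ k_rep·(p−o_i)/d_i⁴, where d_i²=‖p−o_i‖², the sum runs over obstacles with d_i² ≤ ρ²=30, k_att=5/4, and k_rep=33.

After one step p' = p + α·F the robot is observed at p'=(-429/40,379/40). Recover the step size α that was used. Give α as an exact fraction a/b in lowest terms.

F_att = 5/4·(g−p) = 5/4·(11,1) = (13.7500,1.2500)
o1: d²=656 > ρ²=30 → inactive
o2: d²=229 > ρ²=30 → inactive
o3: d²=2 ≤ ρ²=30; F_rep = 33·(-1,1)/2² = (-8.2500,8.2500)
o4: d²=338 > ρ²=30 → inactive
F = F_att + ΣF_rep = (5.5000,9.5000)
Δp = p'−p = (0.2750,0.4750); α = Δx/Fx = (11/40) / (11/2) = 1/20
check: Δy/Fy = (19/40) / (19/2) = 1/20 ✓

α = 1/20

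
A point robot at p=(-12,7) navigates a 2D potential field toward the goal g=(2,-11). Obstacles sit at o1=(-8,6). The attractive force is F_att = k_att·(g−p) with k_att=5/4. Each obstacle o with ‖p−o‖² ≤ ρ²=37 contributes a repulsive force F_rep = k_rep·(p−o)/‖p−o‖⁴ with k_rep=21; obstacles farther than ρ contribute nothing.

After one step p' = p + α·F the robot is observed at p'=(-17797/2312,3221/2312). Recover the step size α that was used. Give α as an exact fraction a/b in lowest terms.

α = 1/4

F_att = 5/4·(g−p) = 5/4·(14,-18) = (17.5000,-22.5000)
o1: d²=17 ≤ ρ²=37; F_rep = 21·(-4,1)/17² = (-0.2907,0.0727)
F = F_att + ΣF_rep = (17.2093,-22.4273)
Δp = p'−p = (4.3023,-5.6068); α = Δx/Fx = (9947/2312) / (9947/578) = 1/4
check: Δy/Fy = (-12963/2312) / (-12963/578) = 1/4 ✓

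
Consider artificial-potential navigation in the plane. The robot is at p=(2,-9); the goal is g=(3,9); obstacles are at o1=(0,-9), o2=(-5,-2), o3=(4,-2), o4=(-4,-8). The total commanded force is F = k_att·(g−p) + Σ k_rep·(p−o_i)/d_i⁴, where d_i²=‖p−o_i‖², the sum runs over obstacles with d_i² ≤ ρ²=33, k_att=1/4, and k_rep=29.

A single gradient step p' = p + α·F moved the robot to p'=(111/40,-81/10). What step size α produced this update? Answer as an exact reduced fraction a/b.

F_att = 1/4·(g−p) = 1/4·(1,18) = (0.2500,4.5000)
o1: d²=4 ≤ ρ²=33; F_rep = 29·(2,0)/4² = (3.6250,0.0000)
o2: d²=98 > ρ²=33 → inactive
o3: d²=53 > ρ²=33 → inactive
o4: d²=37 > ρ²=33 → inactive
F = F_att + ΣF_rep = (3.8750,4.5000)
Δp = p'−p = (0.7750,0.9000); α = Δx/Fx = (31/40) / (31/8) = 1/5
check: Δy/Fy = (9/10) / (9/2) = 1/5 ✓

α = 1/5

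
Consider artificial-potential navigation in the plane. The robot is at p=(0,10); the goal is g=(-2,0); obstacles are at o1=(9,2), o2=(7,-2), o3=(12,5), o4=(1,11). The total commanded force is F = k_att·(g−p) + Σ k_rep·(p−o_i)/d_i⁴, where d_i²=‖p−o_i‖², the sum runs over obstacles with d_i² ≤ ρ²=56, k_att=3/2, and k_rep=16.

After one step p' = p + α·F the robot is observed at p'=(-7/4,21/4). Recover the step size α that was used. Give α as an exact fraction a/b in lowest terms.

F_att = 3/2·(g−p) = 3/2·(-2,-10) = (-3.0000,-15.0000)
o1: d²=145 > ρ²=56 → inactive
o2: d²=193 > ρ²=56 → inactive
o3: d²=169 > ρ²=56 → inactive
o4: d²=2 ≤ ρ²=56; F_rep = 16·(-1,-1)/2² = (-4.0000,-4.0000)
F = F_att + ΣF_rep = (-7.0000,-19.0000)
Δp = p'−p = (-1.7500,-4.7500); α = Δx/Fx = (-7/4) / (-7) = 1/4
check: Δy/Fy = (-19/4) / (-19) = 1/4 ✓

α = 1/4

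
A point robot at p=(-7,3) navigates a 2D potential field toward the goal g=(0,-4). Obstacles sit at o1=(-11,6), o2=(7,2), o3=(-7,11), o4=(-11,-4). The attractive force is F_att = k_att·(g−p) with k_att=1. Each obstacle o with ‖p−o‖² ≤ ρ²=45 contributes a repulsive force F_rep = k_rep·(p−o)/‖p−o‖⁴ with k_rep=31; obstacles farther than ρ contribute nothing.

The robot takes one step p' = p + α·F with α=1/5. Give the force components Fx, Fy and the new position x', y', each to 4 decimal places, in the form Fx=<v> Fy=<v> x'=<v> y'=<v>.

Fx=7.1984 Fy=-7.1488 x'=-5.5603 y'=1.5702

F_att = 1·(g−p) = 1·(7,-7) = (7.0000,-7.0000)
o1: d²=25 ≤ ρ²=45; F_rep = 31·(4,-3)/25² = (0.1984,-0.1488)
o2: d²=197 > ρ²=45 → inactive
o3: d²=64 > ρ²=45 → inactive
o4: d²=65 > ρ²=45 → inactive
F = F_att + ΣF_rep = (7.1984,-7.1488)
p' = p + 1/5·F = (-5.5603,1.5702)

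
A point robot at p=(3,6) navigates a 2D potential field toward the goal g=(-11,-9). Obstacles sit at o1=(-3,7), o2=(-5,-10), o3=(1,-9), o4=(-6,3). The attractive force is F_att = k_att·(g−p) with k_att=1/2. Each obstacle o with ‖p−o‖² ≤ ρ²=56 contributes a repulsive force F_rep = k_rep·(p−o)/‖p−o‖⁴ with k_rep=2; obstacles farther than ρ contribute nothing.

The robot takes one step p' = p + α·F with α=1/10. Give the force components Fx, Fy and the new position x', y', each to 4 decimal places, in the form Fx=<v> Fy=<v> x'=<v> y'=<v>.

F_att = 1/2·(g−p) = 1/2·(-14,-15) = (-7.0000,-7.5000)
o1: d²=37 ≤ ρ²=56; F_rep = 2·(6,-1)/37² = (0.0088,-0.0015)
o2: d²=320 > ρ²=56 → inactive
o3: d²=229 > ρ²=56 → inactive
o4: d²=90 > ρ²=56 → inactive
F = F_att + ΣF_rep = (-6.9912,-7.5015)
p' = p + 1/10·F = (2.3009,5.2499)

Fx=-6.9912 Fy=-7.5015 x'=2.3009 y'=5.2499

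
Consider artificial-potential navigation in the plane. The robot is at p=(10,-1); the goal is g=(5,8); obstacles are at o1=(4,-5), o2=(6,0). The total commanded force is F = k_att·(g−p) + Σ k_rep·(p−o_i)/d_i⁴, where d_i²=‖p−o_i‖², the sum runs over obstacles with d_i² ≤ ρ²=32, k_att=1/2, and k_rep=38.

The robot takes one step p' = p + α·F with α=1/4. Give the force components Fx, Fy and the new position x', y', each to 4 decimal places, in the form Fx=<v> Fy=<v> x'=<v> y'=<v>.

F_att = 1/2·(g−p) = 1/2·(-5,9) = (-2.5000,4.5000)
o1: d²=52 > ρ²=32 → inactive
o2: d²=17 ≤ ρ²=32; F_rep = 38·(4,-1)/17² = (0.5260,-0.1315)
F = F_att + ΣF_rep = (-1.9740,4.3685)
p' = p + 1/4·F = (9.5065,0.0921)

Fx=-1.9740 Fy=4.3685 x'=9.5065 y'=0.0921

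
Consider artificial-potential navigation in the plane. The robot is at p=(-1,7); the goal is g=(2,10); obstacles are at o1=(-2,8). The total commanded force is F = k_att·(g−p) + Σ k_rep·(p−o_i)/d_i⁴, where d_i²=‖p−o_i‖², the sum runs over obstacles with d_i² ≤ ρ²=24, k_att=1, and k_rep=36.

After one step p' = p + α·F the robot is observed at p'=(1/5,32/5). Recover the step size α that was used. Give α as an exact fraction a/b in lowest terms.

F_att = 1·(g−p) = 1·(3,3) = (3.0000,3.0000)
o1: d²=2 ≤ ρ²=24; F_rep = 36·(1,-1)/2² = (9.0000,-9.0000)
F = F_att + ΣF_rep = (12.0000,-6.0000)
Δp = p'−p = (1.2000,-0.6000); α = Δx/Fx = (6/5) / (12) = 1/10
check: Δy/Fy = (-3/5) / (-6) = 1/10 ✓

α = 1/10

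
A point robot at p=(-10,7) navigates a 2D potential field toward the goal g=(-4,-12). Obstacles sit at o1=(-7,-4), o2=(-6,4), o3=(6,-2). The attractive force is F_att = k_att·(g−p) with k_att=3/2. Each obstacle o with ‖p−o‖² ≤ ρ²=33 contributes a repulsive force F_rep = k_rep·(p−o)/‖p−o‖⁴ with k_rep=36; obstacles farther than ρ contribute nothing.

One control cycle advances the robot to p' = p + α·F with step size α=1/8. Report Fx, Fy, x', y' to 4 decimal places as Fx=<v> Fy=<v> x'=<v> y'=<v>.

F_att = 3/2·(g−p) = 3/2·(6,-19) = (9.0000,-28.5000)
o1: d²=130 > ρ²=33 → inactive
o2: d²=25 ≤ ρ²=33; F_rep = 36·(-4,3)/25² = (-0.2304,0.1728)
o3: d²=337 > ρ²=33 → inactive
F = F_att + ΣF_rep = (8.7696,-28.3272)
p' = p + 1/8·F = (-8.9038,3.4591)

Fx=8.7696 Fy=-28.3272 x'=-8.9038 y'=3.4591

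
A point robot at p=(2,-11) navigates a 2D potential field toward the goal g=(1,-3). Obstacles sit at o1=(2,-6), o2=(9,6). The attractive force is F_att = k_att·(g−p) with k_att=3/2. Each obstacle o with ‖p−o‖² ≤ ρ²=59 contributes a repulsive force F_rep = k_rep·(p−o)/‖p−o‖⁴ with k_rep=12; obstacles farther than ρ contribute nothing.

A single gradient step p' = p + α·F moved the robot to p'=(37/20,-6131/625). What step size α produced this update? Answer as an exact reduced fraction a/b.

F_att = 3/2·(g−p) = 3/2·(-1,8) = (-1.5000,12.0000)
o1: d²=25 ≤ ρ²=59; F_rep = 12·(0,-5)/25² = (0.0000,-0.0960)
o2: d²=338 > ρ²=59 → inactive
F = F_att + ΣF_rep = (-1.5000,11.9040)
Δp = p'−p = (-0.1500,1.1904); α = Δx/Fx = (-3/20) / (-3/2) = 1/10
check: Δy/Fy = (744/625) / (1488/125) = 1/10 ✓

α = 1/10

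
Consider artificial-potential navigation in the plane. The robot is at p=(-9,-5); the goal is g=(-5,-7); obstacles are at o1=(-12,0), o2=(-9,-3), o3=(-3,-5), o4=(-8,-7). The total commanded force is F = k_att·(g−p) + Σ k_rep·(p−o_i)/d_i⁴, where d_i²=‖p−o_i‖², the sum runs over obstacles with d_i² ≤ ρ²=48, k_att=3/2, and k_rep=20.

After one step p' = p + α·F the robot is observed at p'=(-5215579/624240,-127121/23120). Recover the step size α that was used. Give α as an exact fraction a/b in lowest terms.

F_att = 3/2·(g−p) = 3/2·(4,-2) = (6.0000,-3.0000)
o1: d²=34 ≤ ρ²=48; F_rep = 20·(3,-5)/34² = (0.0519,-0.0865)
o2: d²=4 ≤ ρ²=48; F_rep = 20·(0,-2)/4² = (0.0000,-2.5000)
o3: d²=36 ≤ ρ²=48; F_rep = 20·(-6,0)/36² = (-0.0926,0.0000)
o4: d²=5 ≤ ρ²=48; F_rep = 20·(-1,2)/5² = (-0.8000,1.6000)
F = F_att + ΣF_rep = (5.1593,-3.9865)
Δp = p'−p = (0.6449,-0.4983); α = Δx/Fx = (402581/624240) / (402581/78030) = 1/8
check: Δy/Fy = (-11521/23120) / (-11521/2890) = 1/8 ✓

α = 1/8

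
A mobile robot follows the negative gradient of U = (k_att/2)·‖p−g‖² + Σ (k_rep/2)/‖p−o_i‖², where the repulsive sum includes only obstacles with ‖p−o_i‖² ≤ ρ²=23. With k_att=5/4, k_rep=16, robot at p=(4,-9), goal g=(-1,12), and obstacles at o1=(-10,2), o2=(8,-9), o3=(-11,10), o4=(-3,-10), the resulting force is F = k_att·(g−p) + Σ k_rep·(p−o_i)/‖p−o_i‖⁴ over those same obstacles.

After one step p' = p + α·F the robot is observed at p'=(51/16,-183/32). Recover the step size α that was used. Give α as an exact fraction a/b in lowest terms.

α = 1/8

F_att = 5/4·(g−p) = 5/4·(-5,21) = (-6.2500,26.2500)
o1: d²=317 > ρ²=23 → inactive
o2: d²=16 ≤ ρ²=23; F_rep = 16·(-4,0)/16² = (-0.2500,0.0000)
o3: d²=586 > ρ²=23 → inactive
o4: d²=50 > ρ²=23 → inactive
F = F_att + ΣF_rep = (-6.5000,26.2500)
Δp = p'−p = (-0.8125,3.2812); α = Δx/Fx = (-13/16) / (-13/2) = 1/8
check: Δy/Fy = (105/32) / (105/4) = 1/8 ✓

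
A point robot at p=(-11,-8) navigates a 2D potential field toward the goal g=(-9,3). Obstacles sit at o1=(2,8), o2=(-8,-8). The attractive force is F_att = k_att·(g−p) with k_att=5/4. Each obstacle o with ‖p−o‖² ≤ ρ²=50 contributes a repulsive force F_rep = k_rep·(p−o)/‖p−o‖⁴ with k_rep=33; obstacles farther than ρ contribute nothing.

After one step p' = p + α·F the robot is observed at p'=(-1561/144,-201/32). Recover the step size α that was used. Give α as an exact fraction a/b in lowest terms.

F_att = 5/4·(g−p) = 5/4·(2,11) = (2.5000,13.7500)
o1: d²=425 > ρ²=50 → inactive
o2: d²=9 ≤ ρ²=50; F_rep = 33·(-3,0)/9² = (-1.2222,0.0000)
F = F_att + ΣF_rep = (1.2778,13.7500)
Δp = p'−p = (0.1597,1.7188); α = Δx/Fx = (23/144) / (23/18) = 1/8
check: Δy/Fy = (55/32) / (55/4) = 1/8 ✓

α = 1/8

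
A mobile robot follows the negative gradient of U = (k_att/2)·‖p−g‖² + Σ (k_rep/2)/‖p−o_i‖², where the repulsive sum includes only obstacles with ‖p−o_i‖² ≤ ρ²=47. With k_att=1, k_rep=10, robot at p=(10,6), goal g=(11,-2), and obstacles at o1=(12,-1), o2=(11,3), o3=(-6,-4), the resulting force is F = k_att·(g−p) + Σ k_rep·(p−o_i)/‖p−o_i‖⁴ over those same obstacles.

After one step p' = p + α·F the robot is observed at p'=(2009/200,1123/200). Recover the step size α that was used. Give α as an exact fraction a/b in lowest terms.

α = 1/20

F_att = 1·(g−p) = 1·(1,-8) = (1.0000,-8.0000)
o1: d²=53 > ρ²=47 → inactive
o2: d²=10 ≤ ρ²=47; F_rep = 10·(-1,3)/10² = (-0.1000,0.3000)
o3: d²=356 > ρ²=47 → inactive
F = F_att + ΣF_rep = (0.9000,-7.7000)
Δp = p'−p = (0.0450,-0.3850); α = Δx/Fx = (9/200) / (9/10) = 1/20
check: Δy/Fy = (-77/200) / (-77/10) = 1/20 ✓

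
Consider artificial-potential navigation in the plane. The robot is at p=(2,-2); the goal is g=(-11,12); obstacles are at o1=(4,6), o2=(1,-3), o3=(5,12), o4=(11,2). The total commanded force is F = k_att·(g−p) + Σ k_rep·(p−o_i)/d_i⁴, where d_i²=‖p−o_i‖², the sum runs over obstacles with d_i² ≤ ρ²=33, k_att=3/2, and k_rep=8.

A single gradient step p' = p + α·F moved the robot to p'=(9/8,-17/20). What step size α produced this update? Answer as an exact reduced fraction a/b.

α = 1/20

F_att = 3/2·(g−p) = 3/2·(-13,14) = (-19.5000,21.0000)
o1: d²=68 > ρ²=33 → inactive
o2: d²=2 ≤ ρ²=33; F_rep = 8·(1,1)/2² = (2.0000,2.0000)
o3: d²=205 > ρ²=33 → inactive
o4: d²=97 > ρ²=33 → inactive
F = F_att + ΣF_rep = (-17.5000,23.0000)
Δp = p'−p = (-0.8750,1.1500); α = Δx/Fx = (-7/8) / (-35/2) = 1/20
check: Δy/Fy = (23/20) / (23) = 1/20 ✓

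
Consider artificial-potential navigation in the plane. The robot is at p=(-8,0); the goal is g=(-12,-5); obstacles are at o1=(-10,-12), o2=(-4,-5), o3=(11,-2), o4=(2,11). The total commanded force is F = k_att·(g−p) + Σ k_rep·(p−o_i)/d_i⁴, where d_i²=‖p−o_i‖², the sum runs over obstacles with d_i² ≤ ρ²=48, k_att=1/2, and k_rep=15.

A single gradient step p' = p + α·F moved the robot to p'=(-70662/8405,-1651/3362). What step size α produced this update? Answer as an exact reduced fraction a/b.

α = 1/5

F_att = 1/2·(g−p) = 1/2·(-4,-5) = (-2.0000,-2.5000)
o1: d²=148 > ρ²=48 → inactive
o2: d²=41 ≤ ρ²=48; F_rep = 15·(-4,5)/41² = (-0.0357,0.0446)
o3: d²=365 > ρ²=48 → inactive
o4: d²=221 > ρ²=48 → inactive
F = F_att + ΣF_rep = (-2.0357,-2.4554)
Δp = p'−p = (-0.4071,-0.4911); α = Δx/Fx = (-3422/8405) / (-3422/1681) = 1/5
check: Δy/Fy = (-1651/3362) / (-8255/3362) = 1/5 ✓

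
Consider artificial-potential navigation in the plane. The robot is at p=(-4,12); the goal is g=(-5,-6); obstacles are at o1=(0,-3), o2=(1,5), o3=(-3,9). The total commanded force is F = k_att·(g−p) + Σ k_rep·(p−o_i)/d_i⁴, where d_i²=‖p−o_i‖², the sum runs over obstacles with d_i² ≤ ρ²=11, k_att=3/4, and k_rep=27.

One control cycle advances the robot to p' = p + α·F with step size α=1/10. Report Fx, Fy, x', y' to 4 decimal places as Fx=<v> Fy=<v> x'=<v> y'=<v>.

Fx=-1.0200 Fy=-12.6900 x'=-4.1020 y'=10.7310

F_att = 3/4·(g−p) = 3/4·(-1,-18) = (-0.7500,-13.5000)
o1: d²=241 > ρ²=11 → inactive
o2: d²=74 > ρ²=11 → inactive
o3: d²=10 ≤ ρ²=11; F_rep = 27·(-1,3)/10² = (-0.2700,0.8100)
F = F_att + ΣF_rep = (-1.0200,-12.6900)
p' = p + 1/10·F = (-4.1020,10.7310)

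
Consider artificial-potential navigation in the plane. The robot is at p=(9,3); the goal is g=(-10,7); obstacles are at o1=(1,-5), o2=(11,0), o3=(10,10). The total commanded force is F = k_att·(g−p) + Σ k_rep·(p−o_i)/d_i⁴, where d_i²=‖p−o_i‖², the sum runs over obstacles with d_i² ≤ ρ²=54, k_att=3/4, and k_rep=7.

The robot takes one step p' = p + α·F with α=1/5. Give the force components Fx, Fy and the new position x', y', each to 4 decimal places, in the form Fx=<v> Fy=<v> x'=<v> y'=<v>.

Fx=-14.3356 Fy=3.1047 x'=6.1329 y'=3.6209

F_att = 3/4·(g−p) = 3/4·(-19,4) = (-14.2500,3.0000)
o1: d²=128 > ρ²=54 → inactive
o2: d²=13 ≤ ρ²=54; F_rep = 7·(-2,3)/13² = (-0.0828,0.1243)
o3: d²=50 ≤ ρ²=54; F_rep = 7·(-1,-7)/50² = (-0.0028,-0.0196)
F = F_att + ΣF_rep = (-14.3356,3.1047)
p' = p + 1/5·F = (6.1329,3.6209)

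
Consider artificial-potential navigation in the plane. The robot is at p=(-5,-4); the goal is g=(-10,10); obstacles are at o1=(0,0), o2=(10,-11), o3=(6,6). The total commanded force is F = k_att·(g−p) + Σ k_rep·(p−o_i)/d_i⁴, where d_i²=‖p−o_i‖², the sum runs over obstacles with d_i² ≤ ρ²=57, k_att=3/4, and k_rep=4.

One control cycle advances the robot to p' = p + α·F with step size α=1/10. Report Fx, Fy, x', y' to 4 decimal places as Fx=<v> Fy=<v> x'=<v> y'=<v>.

Fx=-3.7619 Fy=10.4905 x'=-5.3762 y'=-2.9510

F_att = 3/4·(g−p) = 3/4·(-5,14) = (-3.7500,10.5000)
o1: d²=41 ≤ ρ²=57; F_rep = 4·(-5,-4)/41² = (-0.0119,-0.0095)
o2: d²=274 > ρ²=57 → inactive
o3: d²=221 > ρ²=57 → inactive
F = F_att + ΣF_rep = (-3.7619,10.4905)
p' = p + 1/10·F = (-5.3762,-2.9510)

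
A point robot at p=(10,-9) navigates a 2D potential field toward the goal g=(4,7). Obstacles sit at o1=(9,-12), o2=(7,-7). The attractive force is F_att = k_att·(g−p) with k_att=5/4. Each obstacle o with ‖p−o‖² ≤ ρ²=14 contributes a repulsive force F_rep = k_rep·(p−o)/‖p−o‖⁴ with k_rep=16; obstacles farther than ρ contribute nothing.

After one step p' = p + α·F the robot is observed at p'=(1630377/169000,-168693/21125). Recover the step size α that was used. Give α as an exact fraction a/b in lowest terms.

α = 1/20

F_att = 5/4·(g−p) = 5/4·(-6,16) = (-7.5000,20.0000)
o1: d²=10 ≤ ρ²=14; F_rep = 16·(1,3)/10² = (0.1600,0.4800)
o2: d²=13 ≤ ρ²=14; F_rep = 16·(3,-2)/13² = (0.2840,-0.1893)
F = F_att + ΣF_rep = (-7.0560,20.2907)
Δp = p'−p = (-0.3528,1.0145); α = Δx/Fx = (-59623/169000) / (-59623/8450) = 1/20
check: Δy/Fy = (21432/21125) / (85728/4225) = 1/20 ✓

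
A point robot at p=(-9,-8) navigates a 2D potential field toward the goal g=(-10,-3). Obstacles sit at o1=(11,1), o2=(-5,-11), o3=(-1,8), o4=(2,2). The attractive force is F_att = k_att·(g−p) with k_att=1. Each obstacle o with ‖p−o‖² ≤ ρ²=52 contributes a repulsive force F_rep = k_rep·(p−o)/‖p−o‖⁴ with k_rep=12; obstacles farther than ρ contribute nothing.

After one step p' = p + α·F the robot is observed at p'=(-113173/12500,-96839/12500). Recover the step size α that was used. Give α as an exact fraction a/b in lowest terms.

α = 1/20

F_att = 1·(g−p) = 1·(-1,5) = (-1.0000,5.0000)
o1: d²=481 > ρ²=52 → inactive
o2: d²=25 ≤ ρ²=52; F_rep = 12·(-4,3)/25² = (-0.0768,0.0576)
o3: d²=320 > ρ²=52 → inactive
o4: d²=221 > ρ²=52 → inactive
F = F_att + ΣF_rep = (-1.0768,5.0576)
Δp = p'−p = (-0.0538,0.2529); α = Δx/Fx = (-673/12500) / (-673/625) = 1/20
check: Δy/Fy = (3161/12500) / (3161/625) = 1/20 ✓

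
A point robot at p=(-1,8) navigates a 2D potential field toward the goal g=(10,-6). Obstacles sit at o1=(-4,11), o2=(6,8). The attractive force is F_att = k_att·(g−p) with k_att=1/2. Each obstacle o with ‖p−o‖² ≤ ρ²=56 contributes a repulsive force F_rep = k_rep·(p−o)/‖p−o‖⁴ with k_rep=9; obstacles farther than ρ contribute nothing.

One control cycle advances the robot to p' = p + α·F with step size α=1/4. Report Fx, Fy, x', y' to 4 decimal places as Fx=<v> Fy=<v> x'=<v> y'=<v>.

F_att = 1/2·(g−p) = 1/2·(11,-14) = (5.5000,-7.0000)
o1: d²=18 ≤ ρ²=56; F_rep = 9·(3,-3)/18² = (0.0833,-0.0833)
o2: d²=49 ≤ ρ²=56; F_rep = 9·(-7,0)/49² = (-0.0262,0.0000)
F = F_att + ΣF_rep = (5.5571,-7.0833)
p' = p + 1/4·F = (0.3893,6.2292)

Fx=5.5571 Fy=-7.0833 x'=0.3893 y'=6.2292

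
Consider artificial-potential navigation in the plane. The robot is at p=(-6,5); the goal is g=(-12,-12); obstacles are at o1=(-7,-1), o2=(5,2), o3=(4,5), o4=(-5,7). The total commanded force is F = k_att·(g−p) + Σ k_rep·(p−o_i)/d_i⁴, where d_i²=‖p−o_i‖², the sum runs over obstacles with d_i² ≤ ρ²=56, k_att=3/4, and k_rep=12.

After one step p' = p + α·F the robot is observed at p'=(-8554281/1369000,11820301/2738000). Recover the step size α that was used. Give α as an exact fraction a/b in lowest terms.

F_att = 3/4·(g−p) = 3/4·(-6,-17) = (-4.5000,-12.7500)
o1: d²=37 ≤ ρ²=56; F_rep = 12·(1,6)/37² = (0.0088,0.0526)
o2: d²=130 > ρ²=56 → inactive
o3: d²=100 > ρ²=56 → inactive
o4: d²=5 ≤ ρ²=56; F_rep = 12·(-1,-2)/5² = (-0.4800,-0.9600)
F = F_att + ΣF_rep = (-4.9712,-13.6574)
Δp = p'−p = (-0.2486,-0.6829); α = Δx/Fx = (-340281/1369000) / (-340281/68450) = 1/20
check: Δy/Fy = (-1869699/2738000) / (-1869699/136900) = 1/20 ✓

α = 1/20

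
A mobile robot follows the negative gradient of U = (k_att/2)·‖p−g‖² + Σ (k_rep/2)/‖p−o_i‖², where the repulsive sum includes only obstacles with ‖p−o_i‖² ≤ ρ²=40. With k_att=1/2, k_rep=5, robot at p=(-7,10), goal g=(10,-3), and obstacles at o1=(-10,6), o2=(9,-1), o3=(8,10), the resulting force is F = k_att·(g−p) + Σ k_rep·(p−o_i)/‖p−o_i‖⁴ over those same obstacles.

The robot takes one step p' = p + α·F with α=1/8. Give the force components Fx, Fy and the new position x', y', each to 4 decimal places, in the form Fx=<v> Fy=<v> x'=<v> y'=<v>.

Fx=8.5240 Fy=-6.4680 x'=-5.9345 y'=9.1915

F_att = 1/2·(g−p) = 1/2·(17,-13) = (8.5000,-6.5000)
o1: d²=25 ≤ ρ²=40; F_rep = 5·(3,4)/25² = (0.0240,0.0320)
o2: d²=377 > ρ²=40 → inactive
o3: d²=225 > ρ²=40 → inactive
F = F_att + ΣF_rep = (8.5240,-6.4680)
p' = p + 1/8·F = (-5.9345,9.1915)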